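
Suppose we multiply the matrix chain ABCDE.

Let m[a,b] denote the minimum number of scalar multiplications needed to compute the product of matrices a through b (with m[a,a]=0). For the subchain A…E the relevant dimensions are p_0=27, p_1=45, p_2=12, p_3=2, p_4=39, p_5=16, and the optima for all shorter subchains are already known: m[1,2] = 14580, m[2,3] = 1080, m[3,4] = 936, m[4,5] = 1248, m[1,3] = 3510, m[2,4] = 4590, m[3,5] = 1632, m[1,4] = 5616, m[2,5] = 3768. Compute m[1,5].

m[1,5] = min over k∈[1,4] of m[1,k]+m[k+1,5]+p_{0}·p_k·p_{5}.
k=1: 0 + 3768 + 27·45·16 = 23208; k=2: 14580 + 1632 + 27·12·16 = 21396; k=3: 3510 + 1248 + 27·2·16 = 5622; k=4: 5616 + 0 + 27·39·16 = 22464.
Minimum: 5622 at k=3.

5622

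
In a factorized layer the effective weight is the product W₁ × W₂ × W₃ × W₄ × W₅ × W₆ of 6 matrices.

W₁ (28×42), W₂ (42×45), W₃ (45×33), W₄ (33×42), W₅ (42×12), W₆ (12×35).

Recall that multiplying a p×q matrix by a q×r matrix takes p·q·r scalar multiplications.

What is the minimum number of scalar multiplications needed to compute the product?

83004

Adjacent pairs: W₁W₂ = 28·42·45 = 52920; W₂W₃ = 42·45·33 = 62370; W₃W₄ = 45·33·42 = 62370; W₄W₅ = 33·42·12 = 16632; W₅W₆ = 42·12·35 = 17640.
Length 3: W₁..W₃: k=1: 0+62370+28·42·33=101178; k=2: 52920+0+28·45·33=94500 → min 94500 | W₂..W₄: k=2: 0+62370+42·45·42=141750; k=3: 62370+0+42·33·42=120582 → min 120582 | W₃..W₅: k=3: 0+16632+45·33·12=34452; k=4: 62370+0+45·42·12=85050 → min 34452 | W₄..W₆: k=4: 0+17640+33·42·35=66150; k=5: 16632+0+33·12·35=30492 → min 30492.
Length 4: W₁..W₄: k=1: 0+120582+28·42·42=169974; k=2: 52920+62370+28·45·42=168210; k=3: 94500+0+28·33·42=133308 → min 133308 | W₂..W₅: k=2: 0+34452+42·45·12=57132; k=3: 62370+16632+42·33·12=95634; k=4: 120582+0+42·42·12=141750 → min 57132 | W₃..W₆: k=3: 0+30492+45·33·35=82467; k=4: 62370+17640+45·42·35=146160; k=5: 34452+0+45·12·35=53352 → min 53352.
Length 5: W₁..W₅: k=1: 0+57132+28·42·12=71244; k=2: 52920+34452+28·45·12=102492; k=3: 94500+16632+28·33·12=122220; k=4: 133308+0+28·42·12=147420 → min 71244 | W₂..W₆: k=2: 0+53352+42·45·35=119502; k=3: 62370+30492+42·33·35=141372; k=4: 120582+17640+42·42·35=199962; k=5: 57132+0+42·12·35=74772 → min 74772.
Length 6: W₁..W₆: k=1: 0+74772+28·42·35=115932; k=2: 52920+53352+28·45·35=150372; k=3: 94500+30492+28·33·35=157332; k=4: 133308+17640+28·42·35=192108; k=5: 71244+0+28·12·35=83004 → min 83004.
Optimal order: ((W₁ × (W₂ × (W₃ × (W₄ × W₅)))) × W₆) with cost 83004.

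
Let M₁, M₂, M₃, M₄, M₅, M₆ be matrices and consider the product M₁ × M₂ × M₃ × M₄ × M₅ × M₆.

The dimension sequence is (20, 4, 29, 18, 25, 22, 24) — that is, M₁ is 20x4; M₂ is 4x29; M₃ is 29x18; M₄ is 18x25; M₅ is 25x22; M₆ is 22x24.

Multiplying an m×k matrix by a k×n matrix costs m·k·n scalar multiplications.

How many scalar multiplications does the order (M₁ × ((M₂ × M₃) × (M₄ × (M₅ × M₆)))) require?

29736

(M₂ × M₃): 4×29 by 29×18 → 4×18, cost 4·29·18 = 2088
(M₅ × M₆): 25×22 by 22×24 → 25×24, cost 25·22·24 = 13200
(M₄ × (M₅ × M₆)): 18×25 by 25×24 → 18×24, cost 18·25·24 = 10800; cumulative 24000
((M₂ × M₃) × (M₄ × (M₅ × M₆))): 4×18 by 18×24 → 4×24, cost 4·18·24 = 1728; cumulative 27816
(M₁ × ((M₂ × M₃) × (M₄ × (M₅ × M₆)))): 20×4 by 4×24 → 20×24, cost 20·4·24 = 1920; cumulative 29736
Total: 29736 scalar multiplications.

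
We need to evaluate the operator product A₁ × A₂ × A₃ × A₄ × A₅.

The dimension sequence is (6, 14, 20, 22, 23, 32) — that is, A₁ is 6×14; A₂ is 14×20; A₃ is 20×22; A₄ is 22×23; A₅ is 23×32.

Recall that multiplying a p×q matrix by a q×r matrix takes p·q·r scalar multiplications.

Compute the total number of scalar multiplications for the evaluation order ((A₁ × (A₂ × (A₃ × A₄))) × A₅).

(A₃ × A₄): 20×22 by 22×23 → 20×23, cost 20·22·23 = 10120
(A₂ × (A₃ × A₄)): 14×20 by 20×23 → 14×23, cost 14·20·23 = 6440; cumulative 16560
(A₁ × (A₂ × (A₃ × A₄))): 6×14 by 14×23 → 6×23, cost 6·14·23 = 1932; cumulative 18492
((A₁ × (A₂ × (A₃ × A₄))) × A₅): 6×23 by 23×32 → 6×32, cost 6·23·32 = 4416; cumulative 22908
Total: 22908 scalar multiplications.

22908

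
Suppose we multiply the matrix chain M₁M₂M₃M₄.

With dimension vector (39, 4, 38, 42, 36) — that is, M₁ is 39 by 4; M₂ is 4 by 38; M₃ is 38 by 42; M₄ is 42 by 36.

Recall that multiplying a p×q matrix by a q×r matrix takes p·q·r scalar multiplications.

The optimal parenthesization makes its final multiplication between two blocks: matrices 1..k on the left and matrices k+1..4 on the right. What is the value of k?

1

Adjacent pairs: M₁M₂ = 39·4·38 = 5928; M₂M₃ = 4·38·42 = 6384; M₃M₄ = 38·42·36 = 57456.
Length 3: M₁..M₃: k=1: 0+6384+39·4·42=12936; k=2: 5928+0+39·38·42=68172 → min 12936 | M₂..M₄: k=2: 0+57456+4·38·36=62928; k=3: 6384+0+4·42·36=12432 → min 12432.
Top-level splits: k=1: (M₁..M₁)·(M₂..M₄) → 0+12432+39·4·36 = 18048; k=2: (M₁..M₂)·(M₃..M₄) → 5928+57456+39·38·36 = 116736; k=3: (M₁..M₃)·(M₄..M₄) → 12936+0+39·42·36 = 71904.
Best split is after M₁, i.e. k = 1.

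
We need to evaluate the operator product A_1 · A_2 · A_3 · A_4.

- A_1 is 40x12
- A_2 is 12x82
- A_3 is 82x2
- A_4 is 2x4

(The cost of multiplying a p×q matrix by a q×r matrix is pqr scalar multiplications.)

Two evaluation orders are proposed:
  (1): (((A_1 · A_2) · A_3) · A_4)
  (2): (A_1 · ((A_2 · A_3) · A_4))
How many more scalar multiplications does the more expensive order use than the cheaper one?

42256

Order (1) = (((A_1 · A_2) · A_3) · A_4): (A_1 · A_2): 40×12 by 12×82 → 40×82, cost 40·12·82 = 39360; ((A_1 · A_2) · A_3): 40×82 by 82×2 → 40×2, cost 40·82·2 = 6560; cumulative 45920; (((A_1 · A_2) · A_3) · A_4): 40×2 by 2×4 → 40×4, cost 40·2·4 = 320; cumulative 46240. Total 46240.
Order (2) = (A_1 · ((A_2 · A_3) · A_4)): (A_2 · A_3): 12×82 by 82×2 → 12×2, cost 12·82·2 = 1968; ((A_2 · A_3) · A_4): 12×2 by 2×4 → 12×4, cost 12·2·4 = 96; cumulative 2064; (A_1 · ((A_2 · A_3) · A_4)): 40×12 by 12×4 → 40×4, cost 40·12·4 = 1920; cumulative 3984. Total 3984.
Difference: |46240 − 3984| = 42256.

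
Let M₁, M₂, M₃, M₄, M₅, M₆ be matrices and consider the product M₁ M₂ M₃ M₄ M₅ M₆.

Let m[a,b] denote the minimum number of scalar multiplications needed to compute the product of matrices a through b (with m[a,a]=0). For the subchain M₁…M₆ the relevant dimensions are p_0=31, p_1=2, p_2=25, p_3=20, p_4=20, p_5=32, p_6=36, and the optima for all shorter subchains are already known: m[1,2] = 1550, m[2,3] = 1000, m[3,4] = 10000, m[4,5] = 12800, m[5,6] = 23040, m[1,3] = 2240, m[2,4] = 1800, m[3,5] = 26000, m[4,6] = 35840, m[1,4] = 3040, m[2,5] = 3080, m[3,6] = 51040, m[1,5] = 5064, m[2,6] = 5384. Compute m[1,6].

7616

m[1,6] = min over k∈[1,5] of m[1,k]+m[k+1,6]+p_{0}·p_k·p_{6}.
k=1: 0 + 5384 + 31·2·36 = 7616; k=2: 1550 + 51040 + 31·25·36 = 80490; k=3: 2240 + 35840 + 31·20·36 = 60400; k=4: 3040 + 23040 + 31·20·36 = 48400; k=5: 5064 + 0 + 31·32·36 = 40776.
Minimum: 7616 at k=1.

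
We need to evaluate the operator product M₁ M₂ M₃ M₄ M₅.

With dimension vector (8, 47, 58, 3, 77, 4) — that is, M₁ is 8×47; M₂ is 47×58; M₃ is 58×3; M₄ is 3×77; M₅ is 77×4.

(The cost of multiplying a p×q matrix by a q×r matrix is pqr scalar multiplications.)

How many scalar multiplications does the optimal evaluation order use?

Adjacent pairs: M₁M₂ = 8·47·58 = 21808; M₂M₃ = 47·58·3 = 8178; M₃M₄ = 58·3·77 = 13398; M₄M₅ = 3·77·4 = 924.
Length 3: M₁..M₃: k=1: 0+8178+8·47·3=9306; k=2: 21808+0+8·58·3=23200 → min 9306 | M₂..M₄: k=2: 0+13398+47·58·77=223300; k=3: 8178+0+47·3·77=19035 → min 19035 | M₃..M₅: k=3: 0+924+58·3·4=1620; k=4: 13398+0+58·77·4=31262 → min 1620.
Length 4: M₁..M₄: k=1: 0+19035+8·47·77=47987; k=2: 21808+13398+8·58·77=70934; k=3: 9306+0+8·3·77=11154 → min 11154 | M₂..M₅: k=2: 0+1620+47·58·4=12524; k=3: 8178+924+47·3·4=9666; k=4: 19035+0+47·77·4=33511 → min 9666.
Length 5: M₁..M₅: k=1: 0+9666+8·47·4=11170; k=2: 21808+1620+8·58·4=25284; k=3: 9306+924+8·3·4=10326; k=4: 11154+0+8·77·4=13618 → min 10326.
Optimal order: ((M₁ (M₂ M₃)) (M₄ M₅)) with cost 10326.

10326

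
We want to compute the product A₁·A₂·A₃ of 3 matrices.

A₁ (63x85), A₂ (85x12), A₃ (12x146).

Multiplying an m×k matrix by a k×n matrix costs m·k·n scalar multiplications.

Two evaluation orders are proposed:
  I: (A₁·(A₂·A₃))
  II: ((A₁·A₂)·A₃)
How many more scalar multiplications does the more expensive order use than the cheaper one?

756114

Order I = (A₁·(A₂·A₃)): (A₂·A₃): 85×12 by 12×146 → 85×146, cost 85·12·146 = 148920; (A₁·(A₂·A₃)): 63×85 by 85×146 → 63×146, cost 63·85·146 = 781830; cumulative 930750. Total 930750.
Order II = ((A₁·A₂)·A₃): (A₁·A₂): 63×85 by 85×12 → 63×12, cost 63·85·12 = 64260; ((A₁·A₂)·A₃): 63×12 by 12×146 → 63×146, cost 63·12·146 = 110376; cumulative 174636. Total 174636.
Difference: |930750 − 174636| = 756114.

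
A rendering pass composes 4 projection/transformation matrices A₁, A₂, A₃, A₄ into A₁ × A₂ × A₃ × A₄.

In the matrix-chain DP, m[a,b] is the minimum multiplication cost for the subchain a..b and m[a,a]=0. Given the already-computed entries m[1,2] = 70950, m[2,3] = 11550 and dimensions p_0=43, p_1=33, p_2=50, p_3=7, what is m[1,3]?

21483

m[1,3] = min over k∈[1,2] of m[1,k]+m[k+1,3]+p_{0}·p_k·p_{3}.
k=1: 0 + 11550 + 43·33·7 = 21483; k=2: 70950 + 0 + 43·50·7 = 86000.
Minimum: 21483 at k=1.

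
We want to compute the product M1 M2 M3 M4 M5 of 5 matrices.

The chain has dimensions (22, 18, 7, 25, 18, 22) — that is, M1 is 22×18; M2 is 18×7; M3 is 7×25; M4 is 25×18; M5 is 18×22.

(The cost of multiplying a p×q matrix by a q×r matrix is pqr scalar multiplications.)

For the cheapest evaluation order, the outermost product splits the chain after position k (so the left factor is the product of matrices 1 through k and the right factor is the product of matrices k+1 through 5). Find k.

Adjacent pairs: M1M2 = 22·18·7 = 2772; M2M3 = 18·7·25 = 3150; M3M4 = 7·25·18 = 3150; M4M5 = 25·18·22 = 9900.
Length 3: M1..M3: k=1: 0+3150+22·18·25=13050; k=2: 2772+0+22·7·25=6622 → min 6622 | M2..M4: k=2: 0+3150+18·7·18=5418; k=3: 3150+0+18·25·18=11250 → min 5418 | M3..M5: k=3: 0+9900+7·25·22=13750; k=4: 3150+0+7·18·22=5922 → min 5922.
Length 4: M1..M4: k=1: 0+5418+22·18·18=12546; k=2: 2772+3150+22·7·18=8694; k=3: 6622+0+22·25·18=16522 → min 8694 | M2..M5: k=2: 0+5922+18·7·22=8694; k=3: 3150+9900+18·25·22=22950; k=4: 5418+0+18·18·22=12546 → min 8694.
Top-level splits: k=1: (M1..M1)·(M2..M5) → 0+8694+22·18·22 = 17406; k=2: (M1..M2)·(M3..M5) → 2772+5922+22·7·22 = 12082; k=3: (M1..M3)·(M4..M5) → 6622+9900+22·25·22 = 28622; k=4: (M1..M4)·(M5..M5) → 8694+0+22·18·22 = 17406.
Best split is after M2, i.e. k = 2.

2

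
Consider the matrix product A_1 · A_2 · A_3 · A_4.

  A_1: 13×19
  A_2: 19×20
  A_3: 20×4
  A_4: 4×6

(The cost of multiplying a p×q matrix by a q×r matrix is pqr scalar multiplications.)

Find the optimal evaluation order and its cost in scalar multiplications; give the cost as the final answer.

2820

Adjacent pairs: A_1A_2 = 13·19·20 = 4940; A_2A_3 = 19·20·4 = 1520; A_3A_4 = 20·4·6 = 480.
Length 3: A_1..A_3: k=1: 0+1520+13·19·4=2508; k=2: 4940+0+13·20·4=5980 → min 2508 | A_2..A_4: k=2: 0+480+19·20·6=2760; k=3: 1520+0+19·4·6=1976 → min 1976.
Length 4: A_1..A_4: k=1: 0+1976+13·19·6=3458; k=2: 4940+480+13·20·6=6980; k=3: 2508+0+13·4·6=2820 → min 2820.
Optimal parenthesization: ((A_1 · (A_2 · A_3)) · A_4) with cost 2820.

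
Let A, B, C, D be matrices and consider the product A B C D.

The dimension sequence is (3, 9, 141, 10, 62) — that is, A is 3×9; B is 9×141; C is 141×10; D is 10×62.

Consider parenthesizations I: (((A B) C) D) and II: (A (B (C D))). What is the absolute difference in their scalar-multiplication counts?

157875

Order I = (((A B) C) D): (A B): 3×9 by 9×141 → 3×141, cost 3·9·141 = 3807; ((A B) C): 3×141 by 141×10 → 3×10, cost 3·141·10 = 4230; cumulative 8037; (((A B) C) D): 3×10 by 10×62 → 3×62, cost 3·10·62 = 1860; cumulative 9897. Total 9897.
Order II = (A (B (C D))): (C D): 141×10 by 10×62 → 141×62, cost 141·10·62 = 87420; (B (C D)): 9×141 by 141×62 → 9×62, cost 9·141·62 = 78678; cumulative 166098; (A (B (C D))): 3×9 by 9×62 → 3×62, cost 3·9·62 = 1674; cumulative 167772. Total 167772.
Difference: |9897 − 167772| = 157875.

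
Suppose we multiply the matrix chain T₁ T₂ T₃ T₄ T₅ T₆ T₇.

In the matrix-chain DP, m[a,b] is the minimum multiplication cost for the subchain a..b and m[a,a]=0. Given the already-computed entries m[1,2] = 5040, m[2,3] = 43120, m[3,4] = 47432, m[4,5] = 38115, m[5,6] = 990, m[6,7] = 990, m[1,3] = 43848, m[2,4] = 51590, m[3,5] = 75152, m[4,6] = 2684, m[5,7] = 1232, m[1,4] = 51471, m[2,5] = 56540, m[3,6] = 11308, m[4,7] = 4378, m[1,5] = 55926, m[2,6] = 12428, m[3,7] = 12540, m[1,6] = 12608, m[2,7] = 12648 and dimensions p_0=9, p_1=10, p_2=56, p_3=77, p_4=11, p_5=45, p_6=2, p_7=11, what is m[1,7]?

m[1,7] = min over k∈[1,6] of m[1,k]+m[k+1,7]+p_{0}·p_k·p_{7}.
k=1: 0 + 12648 + 9·10·11 = 13638; k=2: 5040 + 12540 + 9·56·11 = 23124; k=3: 43848 + 4378 + 9·77·11 = 55849; k=4: 51471 + 1232 + 9·11·11 = 53792; k=5: 55926 + 990 + 9·45·11 = 61371; k=6: 12608 + 0 + 9·2·11 = 12806.
Minimum: 12806 at k=6.

12806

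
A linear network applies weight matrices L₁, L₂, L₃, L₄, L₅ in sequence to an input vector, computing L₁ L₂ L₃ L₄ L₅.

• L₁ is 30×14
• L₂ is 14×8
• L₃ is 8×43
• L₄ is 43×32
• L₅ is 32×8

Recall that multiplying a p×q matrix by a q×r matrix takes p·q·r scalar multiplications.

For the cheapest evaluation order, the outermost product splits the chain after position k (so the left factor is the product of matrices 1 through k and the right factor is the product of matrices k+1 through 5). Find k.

1

Adjacent pairs: L₁L₂ = 30·14·8 = 3360; L₂L₃ = 14·8·43 = 4816; L₃L₄ = 8·43·32 = 11008; L₄L₅ = 43·32·8 = 11008.
Length 3: L₁..L₃: k=1: 0+4816+30·14·43=22876; k=2: 3360+0+30·8·43=13680 → min 13680 | L₂..L₄: k=2: 0+11008+14·8·32=14592; k=3: 4816+0+14·43·32=24080 → min 14592 | L₃..L₅: k=3: 0+11008+8·43·8=13760; k=4: 11008+0+8·32·8=13056 → min 13056.
Length 4: L₁..L₄: k=1: 0+14592+30·14·32=28032; k=2: 3360+11008+30·8·32=22048; k=3: 13680+0+30·43·32=54960 → min 22048 | L₂..L₅: k=2: 0+13056+14·8·8=13952; k=3: 4816+11008+14·43·8=20640; k=4: 14592+0+14·32·8=18176 → min 13952.
Top-level splits: k=1: (L₁..L₁)·(L₂..L₅) → 0+13952+30·14·8 = 17312; k=2: (L₁..L₂)·(L₃..L₅) → 3360+13056+30·8·8 = 18336; k=3: (L₁..L₃)·(L₄..L₅) → 13680+11008+30·43·8 = 35008; k=4: (L₁..L₄)·(L₅..L₅) → 22048+0+30·32·8 = 29728.
Best split is after L₁, i.e. k = 1.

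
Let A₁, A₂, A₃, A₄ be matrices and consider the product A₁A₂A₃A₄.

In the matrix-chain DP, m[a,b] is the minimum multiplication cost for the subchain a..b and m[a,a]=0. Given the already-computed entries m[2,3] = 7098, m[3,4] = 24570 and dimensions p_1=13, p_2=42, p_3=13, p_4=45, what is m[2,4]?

14703

m[2,4] = min over k∈[2,3] of m[2,k]+m[k+1,4]+p_{1}·p_k·p_{4}.
k=2: 0 + 24570 + 13·42·45 = 49140; k=3: 7098 + 0 + 13·13·45 = 14703.
Minimum: 14703 at k=3.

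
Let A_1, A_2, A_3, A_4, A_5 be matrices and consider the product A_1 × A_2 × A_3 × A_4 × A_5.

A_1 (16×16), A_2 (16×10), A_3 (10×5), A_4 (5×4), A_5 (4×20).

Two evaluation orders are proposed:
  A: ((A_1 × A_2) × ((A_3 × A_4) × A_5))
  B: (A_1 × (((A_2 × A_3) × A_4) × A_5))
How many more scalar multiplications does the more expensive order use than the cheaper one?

760

Order A = ((A_1 × A_2) × ((A_3 × A_4) × A_5)): (A_1 × A_2): 16×16 by 16×10 → 16×10, cost 16·16·10 = 2560; (A_3 × A_4): 10×5 by 5×4 → 10×4, cost 10·5·4 = 200; ((A_3 × A_4) × A_5): 10×4 by 4×20 → 10×20, cost 10·4·20 = 800; cumulative 1000; ((A_1 × A_2) × ((A_3 × A_4) × A_5)): 16×10 by 10×20 → 16×20, cost 16·10·20 = 3200; cumulative 6760. Total 6760.
Order B = (A_1 × (((A_2 × A_3) × A_4) × A_5)): (A_2 × A_3): 16×10 by 10×5 → 16×5, cost 16·10·5 = 800; ((A_2 × A_3) × A_4): 16×5 by 5×4 → 16×4, cost 16·5·4 = 320; cumulative 1120; (((A_2 × A_3) × A_4) × A_5): 16×4 by 4×20 → 16×20, cost 16·4·20 = 1280; cumulative 2400; (A_1 × (((A_2 × A_3) × A_4) × A_5)): 16×16 by 16×20 → 16×20, cost 16·16·20 = 5120; cumulative 7520. Total 7520.
Difference: |6760 − 7520| = 760.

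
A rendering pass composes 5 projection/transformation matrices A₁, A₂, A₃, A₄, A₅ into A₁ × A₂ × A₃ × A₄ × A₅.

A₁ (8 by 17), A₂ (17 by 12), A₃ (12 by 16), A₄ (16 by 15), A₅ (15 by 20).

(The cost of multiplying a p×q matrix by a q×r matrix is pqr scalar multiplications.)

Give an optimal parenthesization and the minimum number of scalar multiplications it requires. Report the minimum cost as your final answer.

7488

Adjacent pairs: A₁A₂ = 8·17·12 = 1632; A₂A₃ = 17·12·16 = 3264; A₃A₄ = 12·16·15 = 2880; A₄A₅ = 16·15·20 = 4800.
Length 3: A₁..A₃: k=1: 0+3264+8·17·16=5440; k=2: 1632+0+8·12·16=3168 → min 3168 | A₂..A₄: k=2: 0+2880+17·12·15=5940; k=3: 3264+0+17·16·15=7344 → min 5940 | A₃..A₅: k=3: 0+4800+12·16·20=8640; k=4: 2880+0+12·15·20=6480 → min 6480.
Length 4: A₁..A₄: k=1: 0+5940+8·17·15=7980; k=2: 1632+2880+8·12·15=5952; k=3: 3168+0+8·16·15=5088 → min 5088 | A₂..A₅: k=2: 0+6480+17·12·20=10560; k=3: 3264+4800+17·16·20=13504; k=4: 5940+0+17·15·20=11040 → min 10560.
Length 5: A₁..A₅: k=1: 0+10560+8·17·20=13280; k=2: 1632+6480+8·12·20=10032; k=3: 3168+4800+8·16·20=10528; k=4: 5088+0+8·15·20=7488 → min 7488.
Optimal parenthesization: ((((A₁ × A₂) × A₃) × A₄) × A₅) with cost 7488.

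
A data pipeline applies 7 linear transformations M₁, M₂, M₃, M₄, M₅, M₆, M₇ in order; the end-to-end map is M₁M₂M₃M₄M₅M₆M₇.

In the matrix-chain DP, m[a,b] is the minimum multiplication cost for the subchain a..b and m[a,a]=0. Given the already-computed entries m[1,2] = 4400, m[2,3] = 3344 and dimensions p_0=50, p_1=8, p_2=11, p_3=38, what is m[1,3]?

m[1,3] = min over k∈[1,2] of m[1,k]+m[k+1,3]+p_{0}·p_k·p_{3}.
k=1: 0 + 3344 + 50·8·38 = 18544; k=2: 4400 + 0 + 50·11·38 = 25300.
Minimum: 18544 at k=1.

18544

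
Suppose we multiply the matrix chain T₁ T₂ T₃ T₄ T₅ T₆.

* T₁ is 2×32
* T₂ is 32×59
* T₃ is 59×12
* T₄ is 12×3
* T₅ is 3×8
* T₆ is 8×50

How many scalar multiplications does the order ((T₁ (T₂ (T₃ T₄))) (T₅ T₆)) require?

(T₃ T₄): 59×12 by 12×3 → 59×3, cost 59·12·3 = 2124
(T₂ (T₃ T₄)): 32×59 by 59×3 → 32×3, cost 32·59·3 = 5664; cumulative 7788
(T₁ (T₂ (T₃ T₄))): 2×32 by 32×3 → 2×3, cost 2·32·3 = 192; cumulative 7980
(T₅ T₆): 3×8 by 8×50 → 3×50, cost 3·8·50 = 1200
((T₁ (T₂ (T₃ T₄))) (T₅ T₆)): 2×3 by 3×50 → 2×50, cost 2·3·50 = 300; cumulative 9480
Total: 9480 scalar multiplications.

9480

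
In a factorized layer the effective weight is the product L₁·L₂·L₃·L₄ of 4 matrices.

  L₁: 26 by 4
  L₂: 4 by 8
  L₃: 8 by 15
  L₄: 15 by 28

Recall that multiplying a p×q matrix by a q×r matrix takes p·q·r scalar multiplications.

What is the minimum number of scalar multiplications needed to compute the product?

Adjacent pairs: L₁L₂ = 26·4·8 = 832; L₂L₃ = 4·8·15 = 480; L₃L₄ = 8·15·28 = 3360.
Length 3: L₁..L₃: k=1: 0+480+26·4·15=2040; k=2: 832+0+26·8·15=3952 → min 2040 | L₂..L₄: k=2: 0+3360+4·8·28=4256; k=3: 480+0+4·15·28=2160 → min 2160.
Length 4: L₁..L₄: k=1: 0+2160+26·4·28=5072; k=2: 832+3360+26·8·28=10016; k=3: 2040+0+26·15·28=12960 → min 5072.
Optimal order: (L₁·((L₂·L₃)·L₄)) with cost 5072.

5072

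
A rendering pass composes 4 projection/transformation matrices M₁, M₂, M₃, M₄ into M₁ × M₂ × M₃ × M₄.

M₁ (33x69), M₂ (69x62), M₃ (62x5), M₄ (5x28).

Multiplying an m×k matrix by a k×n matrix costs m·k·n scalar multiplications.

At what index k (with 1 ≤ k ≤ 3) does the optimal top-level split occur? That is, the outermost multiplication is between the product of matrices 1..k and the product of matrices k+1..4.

Adjacent pairs: M₁M₂ = 33·69·62 = 141174; M₂M₃ = 69·62·5 = 21390; M₃M₄ = 62·5·28 = 8680.
Length 3: M₁..M₃: k=1: 0+21390+33·69·5=32775; k=2: 141174+0+33·62·5=151404 → min 32775 | M₂..M₄: k=2: 0+8680+69·62·28=128464; k=3: 21390+0+69·5·28=31050 → min 31050.
Top-level splits: k=1: (M₁..M₁)·(M₂..M₄) → 0+31050+33·69·28 = 94806; k=2: (M₁..M₂)·(M₃..M₄) → 141174+8680+33·62·28 = 207142; k=3: (M₁..M₃)·(M₄..M₄) → 32775+0+33·5·28 = 37395.
Best split is after M₃, i.e. k = 3.

3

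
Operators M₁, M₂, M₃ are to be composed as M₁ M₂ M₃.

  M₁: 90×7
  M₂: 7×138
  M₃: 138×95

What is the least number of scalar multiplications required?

151620

Order (M₁ (M₂ M₃)): (M₂ M₃): 7×138 by 138×95 → 7×95, cost 7·138·95 = 91770; (M₁ (M₂ M₃)): 90×7 by 7×95 → 90×95, cost 90·7·95 = 59850; cumulative 151620. Total 151620.
Order ((M₁ M₂) M₃): (M₁ M₂): 90×7 by 7×138 → 90×138, cost 90·7·138 = 86940; ((M₁ M₂) M₃): 90×138 by 138×95 → 90×95, cost 90·138·95 = 1179900; cumulative 1266840. Total 1266840.
Minimum: 151620.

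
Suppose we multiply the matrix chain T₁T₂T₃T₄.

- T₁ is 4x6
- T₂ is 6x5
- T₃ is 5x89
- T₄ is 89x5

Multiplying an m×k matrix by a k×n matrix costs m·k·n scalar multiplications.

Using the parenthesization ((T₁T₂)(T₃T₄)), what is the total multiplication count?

(T₁T₂): 4×6 by 6×5 → 4×5, cost 4·6·5 = 120
(T₃T₄): 5×89 by 89×5 → 5×5, cost 5·89·5 = 2225
((T₁T₂)(T₃T₄)): 4×5 by 5×5 → 4×5, cost 4·5·5 = 100; cumulative 2445
Total: 2445 scalar multiplications.

2445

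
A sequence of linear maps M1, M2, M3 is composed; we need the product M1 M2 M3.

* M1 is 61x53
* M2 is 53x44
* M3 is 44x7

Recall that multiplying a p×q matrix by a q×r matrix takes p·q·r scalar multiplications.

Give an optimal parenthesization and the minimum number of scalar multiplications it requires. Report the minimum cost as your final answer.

(M1 (M2 M3)): cost 38955.
((M1 M2) M3): cost 161040.
Optimal: (M1 (M2 M3)) with cost 38955.

38955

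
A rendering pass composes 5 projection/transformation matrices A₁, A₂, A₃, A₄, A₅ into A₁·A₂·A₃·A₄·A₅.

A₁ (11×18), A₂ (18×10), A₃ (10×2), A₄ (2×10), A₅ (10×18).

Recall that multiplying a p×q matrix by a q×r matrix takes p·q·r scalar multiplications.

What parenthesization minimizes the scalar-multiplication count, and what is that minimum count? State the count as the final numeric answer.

Adjacent pairs: A₁A₂ = 11·18·10 = 1980; A₂A₃ = 18·10·2 = 360; A₃A₄ = 10·2·10 = 200; A₄A₅ = 2·10·18 = 360.
Length 3: A₁..A₃: k=1: 0+360+11·18·2=756; k=2: 1980+0+11·10·2=2200 → min 756 | A₂..A₄: k=2: 0+200+18·10·10=2000; k=3: 360+0+18·2·10=720 → min 720 | A₃..A₅: k=3: 0+360+10·2·18=720; k=4: 200+0+10·10·18=2000 → min 720.
Length 4: A₁..A₄: k=1: 0+720+11·18·10=2700; k=2: 1980+200+11·10·10=3280; k=3: 756+0+11·2·10=976 → min 976 | A₂..A₅: k=2: 0+720+18·10·18=3960; k=3: 360+360+18·2·18=1368; k=4: 720+0+18·10·18=3960 → min 1368.
Length 5: A₁..A₅: k=1: 0+1368+11·18·18=4932; k=2: 1980+720+11·10·18=4680; k=3: 756+360+11·2·18=1512; k=4: 976+0+11·10·18=2956 → min 1512.
Optimal parenthesization: ((A₁·(A₂·A₃))·(A₄·A₅)) with cost 1512.

1512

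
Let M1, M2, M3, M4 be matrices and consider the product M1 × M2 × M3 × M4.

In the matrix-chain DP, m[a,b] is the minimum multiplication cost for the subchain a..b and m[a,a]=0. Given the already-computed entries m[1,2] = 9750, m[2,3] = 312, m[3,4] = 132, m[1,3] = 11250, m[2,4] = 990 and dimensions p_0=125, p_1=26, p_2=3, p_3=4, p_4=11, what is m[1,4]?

m[1,4] = min over k∈[1,3] of m[1,k]+m[k+1,4]+p_{0}·p_k·p_{4}.
k=1: 0 + 990 + 125·26·11 = 36740; k=2: 9750 + 132 + 125·3·11 = 14007; k=3: 11250 + 0 + 125·4·11 = 16750.
Minimum: 14007 at k=2.

14007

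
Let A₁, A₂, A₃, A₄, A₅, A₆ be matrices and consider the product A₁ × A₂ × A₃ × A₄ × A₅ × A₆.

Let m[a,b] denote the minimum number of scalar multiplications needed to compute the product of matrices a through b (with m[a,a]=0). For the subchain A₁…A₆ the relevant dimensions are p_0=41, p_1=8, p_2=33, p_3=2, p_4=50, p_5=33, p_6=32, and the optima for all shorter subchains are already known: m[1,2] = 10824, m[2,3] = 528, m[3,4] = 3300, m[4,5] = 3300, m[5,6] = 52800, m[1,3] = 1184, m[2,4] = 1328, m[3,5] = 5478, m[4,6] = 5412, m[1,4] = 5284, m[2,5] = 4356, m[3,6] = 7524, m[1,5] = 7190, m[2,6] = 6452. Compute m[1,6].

m[1,6] = min over k∈[1,5] of m[1,k]+m[k+1,6]+p_{0}·p_k·p_{6}.
k=1: 0 + 6452 + 41·8·32 = 16948; k=2: 10824 + 7524 + 41·33·32 = 61644; k=3: 1184 + 5412 + 41·2·32 = 9220; k=4: 5284 + 52800 + 41·50·32 = 123684; k=5: 7190 + 0 + 41·33·32 = 50486.
Minimum: 9220 at k=3.

9220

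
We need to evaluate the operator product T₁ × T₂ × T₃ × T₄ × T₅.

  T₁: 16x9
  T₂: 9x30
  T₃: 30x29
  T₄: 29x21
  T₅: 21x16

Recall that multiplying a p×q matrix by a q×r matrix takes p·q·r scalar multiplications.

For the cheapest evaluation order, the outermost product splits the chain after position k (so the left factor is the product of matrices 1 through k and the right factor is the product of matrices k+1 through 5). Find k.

1

Adjacent pairs: T₁T₂ = 16·9·30 = 4320; T₂T₃ = 9·30·29 = 7830; T₃T₄ = 30·29·21 = 18270; T₄T₅ = 29·21·16 = 9744.
Length 3: T₁..T₃: k=1: 0+7830+16·9·29=12006; k=2: 4320+0+16·30·29=18240 → min 12006 | T₂..T₄: k=2: 0+18270+9·30·21=23940; k=3: 7830+0+9·29·21=13311 → min 13311 | T₃..T₅: k=3: 0+9744+30·29·16=23664; k=4: 18270+0+30·21·16=28350 → min 23664.
Length 4: T₁..T₄: k=1: 0+13311+16·9·21=16335; k=2: 4320+18270+16·30·21=32670; k=3: 12006+0+16·29·21=21750 → min 16335 | T₂..T₅: k=2: 0+23664+9·30·16=27984; k=3: 7830+9744+9·29·16=21750; k=4: 13311+0+9·21·16=16335 → min 16335.
Top-level splits: k=1: (T₁..T₁)·(T₂..T₅) → 0+16335+16·9·16 = 18639; k=2: (T₁..T₂)·(T₃..T₅) → 4320+23664+16·30·16 = 35664; k=3: (T₁..T₃)·(T₄..T₅) → 12006+9744+16·29·16 = 29174; k=4: (T₁..T₄)·(T₅..T₅) → 16335+0+16·21·16 = 21711.
Best split is after T₁, i.e. k = 1.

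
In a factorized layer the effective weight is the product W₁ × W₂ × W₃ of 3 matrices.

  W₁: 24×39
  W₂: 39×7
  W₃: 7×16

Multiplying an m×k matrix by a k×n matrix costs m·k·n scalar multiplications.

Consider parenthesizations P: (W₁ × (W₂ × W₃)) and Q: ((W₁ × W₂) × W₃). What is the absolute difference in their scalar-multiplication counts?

10104

Order P = (W₁ × (W₂ × W₃)): (W₂ × W₃): 39×7 by 7×16 → 39×16, cost 39·7·16 = 4368; (W₁ × (W₂ × W₃)): 24×39 by 39×16 → 24×16, cost 24·39·16 = 14976; cumulative 19344. Total 19344.
Order Q = ((W₁ × W₂) × W₃): (W₁ × W₂): 24×39 by 39×7 → 24×7, cost 24·39·7 = 6552; ((W₁ × W₂) × W₃): 24×7 by 7×16 → 24×16, cost 24·7·16 = 2688; cumulative 9240. Total 9240.
Difference: |19344 − 9240| = 10104.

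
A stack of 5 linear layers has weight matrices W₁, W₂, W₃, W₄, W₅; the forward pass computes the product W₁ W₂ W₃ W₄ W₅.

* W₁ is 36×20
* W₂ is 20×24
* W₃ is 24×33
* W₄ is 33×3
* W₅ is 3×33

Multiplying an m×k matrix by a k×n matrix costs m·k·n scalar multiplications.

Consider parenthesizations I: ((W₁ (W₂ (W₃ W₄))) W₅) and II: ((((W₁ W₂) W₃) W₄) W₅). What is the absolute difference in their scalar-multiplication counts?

43380

Order I = ((W₁ (W₂ (W₃ W₄))) W₅): (W₃ W₄): 24×33 by 33×3 → 24×3, cost 24·33·3 = 2376; (W₂ (W₃ W₄)): 20×24 by 24×3 → 20×3, cost 20·24·3 = 1440; cumulative 3816; (W₁ (W₂ (W₃ W₄))): 36×20 by 20×3 → 36×3, cost 36·20·3 = 2160; cumulative 5976; ((W₁ (W₂ (W₃ W₄))) W₅): 36×3 by 3×33 → 36×33, cost 36·3·33 = 3564; cumulative 9540. Total 9540.
Order II = ((((W₁ W₂) W₃) W₄) W₅): (W₁ W₂): 36×20 by 20×24 → 36×24, cost 36·20·24 = 17280; ((W₁ W₂) W₃): 36×24 by 24×33 → 36×33, cost 36·24·33 = 28512; cumulative 45792; (((W₁ W₂) W₃) W₄): 36×33 by 33×3 → 36×3, cost 36·33·3 = 3564; cumulative 49356; ((((W₁ W₂) W₃) W₄) W₅): 36×3 by 3×33 → 36×33, cost 36·3·33 = 3564; cumulative 52920. Total 52920.
Difference: |9540 − 52920| = 43380.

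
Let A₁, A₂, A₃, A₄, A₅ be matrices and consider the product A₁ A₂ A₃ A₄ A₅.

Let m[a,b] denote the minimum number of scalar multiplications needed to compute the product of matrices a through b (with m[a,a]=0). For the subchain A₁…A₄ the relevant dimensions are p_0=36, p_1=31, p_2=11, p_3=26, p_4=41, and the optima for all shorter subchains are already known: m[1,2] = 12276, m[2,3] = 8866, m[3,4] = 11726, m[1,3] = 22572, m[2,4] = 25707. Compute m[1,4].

m[1,4] = min over k∈[1,3] of m[1,k]+m[k+1,4]+p_{0}·p_k·p_{4}.
k=1: 0 + 25707 + 36·31·41 = 71463; k=2: 12276 + 11726 + 36·11·41 = 40238; k=3: 22572 + 0 + 36·26·41 = 60948.
Minimum: 40238 at k=2.

40238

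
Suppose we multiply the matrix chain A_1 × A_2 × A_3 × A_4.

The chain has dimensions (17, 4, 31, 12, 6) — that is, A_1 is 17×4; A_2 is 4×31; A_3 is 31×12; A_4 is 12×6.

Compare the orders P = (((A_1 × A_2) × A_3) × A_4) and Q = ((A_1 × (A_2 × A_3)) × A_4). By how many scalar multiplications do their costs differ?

Order P = (((A_1 × A_2) × A_3) × A_4): (A_1 × A_2): 17×4 by 4×31 → 17×31, cost 17·4·31 = 2108; ((A_1 × A_2) × A_3): 17×31 by 31×12 → 17×12, cost 17·31·12 = 6324; cumulative 8432; (((A_1 × A_2) × A_3) × A_4): 17×12 by 12×6 → 17×6, cost 17·12·6 = 1224; cumulative 9656. Total 9656.
Order Q = ((A_1 × (A_2 × A_3)) × A_4): (A_2 × A_3): 4×31 by 31×12 → 4×12, cost 4·31·12 = 1488; (A_1 × (A_2 × A_3)): 17×4 by 4×12 → 17×12, cost 17·4·12 = 816; cumulative 2304; ((A_1 × (A_2 × A_3)) × A_4): 17×12 by 12×6 → 17×6, cost 17·12·6 = 1224; cumulative 3528. Total 3528.
Difference: |9656 − 3528| = 6128.

6128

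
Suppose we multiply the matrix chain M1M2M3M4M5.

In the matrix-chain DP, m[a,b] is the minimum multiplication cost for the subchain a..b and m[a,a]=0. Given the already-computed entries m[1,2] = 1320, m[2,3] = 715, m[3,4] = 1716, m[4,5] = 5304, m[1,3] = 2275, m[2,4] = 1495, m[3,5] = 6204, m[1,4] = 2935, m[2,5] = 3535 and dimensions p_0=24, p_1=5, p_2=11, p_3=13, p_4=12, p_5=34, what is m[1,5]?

m[1,5] = min over k∈[1,4] of m[1,k]+m[k+1,5]+p_{0}·p_k·p_{5}.
k=1: 0 + 3535 + 24·5·34 = 7615; k=2: 1320 + 6204 + 24·11·34 = 16500; k=3: 2275 + 5304 + 24·13·34 = 18187; k=4: 2935 + 0 + 24·12·34 = 12727.
Minimum: 7615 at k=1.

7615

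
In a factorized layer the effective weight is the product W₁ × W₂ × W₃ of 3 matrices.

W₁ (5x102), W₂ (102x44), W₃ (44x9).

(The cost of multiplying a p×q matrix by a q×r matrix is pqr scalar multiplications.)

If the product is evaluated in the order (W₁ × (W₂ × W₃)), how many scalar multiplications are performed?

44982

(W₂ × W₃): 102×44 by 44×9 → 102×9, cost 102·44·9 = 40392
(W₁ × (W₂ × W₃)): 5×102 by 102×9 → 5×9, cost 5·102·9 = 4590; cumulative 44982
Total: 44982 scalar multiplications.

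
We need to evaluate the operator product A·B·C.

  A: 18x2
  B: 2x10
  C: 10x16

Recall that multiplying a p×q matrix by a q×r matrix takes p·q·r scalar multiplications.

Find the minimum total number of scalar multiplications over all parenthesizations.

Order (A·(B·C)): (B·C): 2×10 by 10×16 → 2×16, cost 2·10·16 = 320; (A·(B·C)): 18×2 by 2×16 → 18×16, cost 18·2·16 = 576; cumulative 896. Total 896.
Order ((A·B)·C): (A·B): 18×2 by 2×10 → 18×10, cost 18·2·10 = 360; ((A·B)·C): 18×10 by 10×16 → 18×16, cost 18·10·16 = 2880; cumulative 3240. Total 3240.
Minimum: 896.

896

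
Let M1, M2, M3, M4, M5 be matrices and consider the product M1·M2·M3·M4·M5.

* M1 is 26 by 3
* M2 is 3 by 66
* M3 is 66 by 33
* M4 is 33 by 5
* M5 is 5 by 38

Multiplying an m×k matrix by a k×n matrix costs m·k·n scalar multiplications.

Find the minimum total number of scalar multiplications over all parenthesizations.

10563

Adjacent pairs: M1M2 = 26·3·66 = 5148; M2M3 = 3·66·33 = 6534; M3M4 = 66·33·5 = 10890; M4M5 = 33·5·38 = 6270.
Length 3: M1..M3: k=1: 0+6534+26·3·33=9108; k=2: 5148+0+26·66·33=61776 → min 9108 | M2..M4: k=2: 0+10890+3·66·5=11880; k=3: 6534+0+3·33·5=7029 → min 7029 | M3..M5: k=3: 0+6270+66·33·38=89034; k=4: 10890+0+66·5·38=23430 → min 23430.
Length 4: M1..M4: k=1: 0+7029+26·3·5=7419; k=2: 5148+10890+26·66·5=24618; k=3: 9108+0+26·33·5=13398 → min 7419 | M2..M5: k=2: 0+23430+3·66·38=30954; k=3: 6534+6270+3·33·38=16566; k=4: 7029+0+3·5·38=7599 → min 7599.
Length 5: M1..M5: k=1: 0+7599+26·3·38=10563; k=2: 5148+23430+26·66·38=93786; k=3: 9108+6270+26·33·38=47982; k=4: 7419+0+26·5·38=12359 → min 10563.
Optimal order: (M1·(((M2·M3)·M4)·M5)) with cost 10563.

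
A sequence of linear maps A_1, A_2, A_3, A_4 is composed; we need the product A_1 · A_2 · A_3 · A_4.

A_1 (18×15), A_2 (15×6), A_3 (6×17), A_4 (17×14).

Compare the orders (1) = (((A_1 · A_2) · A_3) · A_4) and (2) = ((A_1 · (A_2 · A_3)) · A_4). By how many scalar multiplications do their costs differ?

2664

Order (1) = (((A_1 · A_2) · A_3) · A_4): (A_1 · A_2): 18×15 by 15×6 → 18×6, cost 18·15·6 = 1620; ((A_1 · A_2) · A_3): 18×6 by 6×17 → 18×17, cost 18·6·17 = 1836; cumulative 3456; (((A_1 · A_2) · A_3) · A_4): 18×17 by 17×14 → 18×14, cost 18·17·14 = 4284; cumulative 7740. Total 7740.
Order (2) = ((A_1 · (A_2 · A_3)) · A_4): (A_2 · A_3): 15×6 by 6×17 → 15×17, cost 15·6·17 = 1530; (A_1 · (A_2 · A_3)): 18×15 by 15×17 → 18×17, cost 18·15·17 = 4590; cumulative 6120; ((A_1 · (A_2 · A_3)) · A_4): 18×17 by 17×14 → 18×14, cost 18·17·14 = 4284; cumulative 10404. Total 10404.
Difference: |7740 − 10404| = 2664.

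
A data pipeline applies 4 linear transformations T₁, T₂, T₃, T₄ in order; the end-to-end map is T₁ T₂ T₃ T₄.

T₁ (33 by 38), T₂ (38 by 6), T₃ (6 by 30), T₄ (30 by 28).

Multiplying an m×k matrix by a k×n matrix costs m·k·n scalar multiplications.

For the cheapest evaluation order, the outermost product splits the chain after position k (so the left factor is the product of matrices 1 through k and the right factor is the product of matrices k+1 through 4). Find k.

Adjacent pairs: T₁T₂ = 33·38·6 = 7524; T₂T₃ = 38·6·30 = 6840; T₃T₄ = 6·30·28 = 5040.
Length 3: T₁..T₃: k=1: 0+6840+33·38·30=44460; k=2: 7524+0+33·6·30=13464 → min 13464 | T₂..T₄: k=2: 0+5040+38·6·28=11424; k=3: 6840+0+38·30·28=38760 → min 11424.
Top-level splits: k=1: (T₁..T₁)·(T₂..T₄) → 0+11424+33·38·28 = 46536; k=2: (T₁..T₂)·(T₃..T₄) → 7524+5040+33·6·28 = 18108; k=3: (T₁..T₃)·(T₄..T₄) → 13464+0+33·30·28 = 41184.
Best split is after T₂, i.e. k = 2.

2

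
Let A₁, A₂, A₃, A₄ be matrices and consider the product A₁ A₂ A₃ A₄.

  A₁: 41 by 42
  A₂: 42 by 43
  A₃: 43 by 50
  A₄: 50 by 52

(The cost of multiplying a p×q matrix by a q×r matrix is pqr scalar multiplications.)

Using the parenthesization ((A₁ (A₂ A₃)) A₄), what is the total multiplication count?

(A₂ A₃): 42×43 by 43×50 → 42×50, cost 42·43·50 = 90300
(A₁ (A₂ A₃)): 41×42 by 42×50 → 41×50, cost 41·42·50 = 86100; cumulative 176400
((A₁ (A₂ A₃)) A₄): 41×50 by 50×52 → 41×52, cost 41·50·52 = 106600; cumulative 283000
Total: 283000 scalar multiplications.

283000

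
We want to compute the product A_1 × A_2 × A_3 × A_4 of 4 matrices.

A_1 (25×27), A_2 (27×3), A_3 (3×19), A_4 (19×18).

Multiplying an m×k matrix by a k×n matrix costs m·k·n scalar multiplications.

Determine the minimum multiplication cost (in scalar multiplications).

4401

Adjacent pairs: A_1A_2 = 25·27·3 = 2025; A_2A_3 = 27·3·19 = 1539; A_3A_4 = 3·19·18 = 1026.
Length 3: A_1..A_3: k=1: 0+1539+25·27·19=14364; k=2: 2025+0+25·3·19=3450 → min 3450 | A_2..A_4: k=2: 0+1026+27·3·18=2484; k=3: 1539+0+27·19·18=10773 → min 2484.
Length 4: A_1..A_4: k=1: 0+2484+25·27·18=14634; k=2: 2025+1026+25·3·18=4401; k=3: 3450+0+25·19·18=12000 → min 4401.
Optimal order: ((A_1 × A_2) × (A_3 × A_4)) with cost 4401.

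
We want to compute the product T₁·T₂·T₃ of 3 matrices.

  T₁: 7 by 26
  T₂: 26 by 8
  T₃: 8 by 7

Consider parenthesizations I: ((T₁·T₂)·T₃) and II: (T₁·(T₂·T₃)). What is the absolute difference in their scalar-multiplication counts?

Order I = ((T₁·T₂)·T₃): (T₁·T₂): 7×26 by 26×8 → 7×8, cost 7·26·8 = 1456; ((T₁·T₂)·T₃): 7×8 by 8×7 → 7×7, cost 7·8·7 = 392; cumulative 1848. Total 1848.
Order II = (T₁·(T₂·T₃)): (T₂·T₃): 26×8 by 8×7 → 26×7, cost 26·8·7 = 1456; (T₁·(T₂·T₃)): 7×26 by 26×7 → 7×7, cost 7·26·7 = 1274; cumulative 2730. Total 2730.
Difference: |1848 − 2730| = 882.

882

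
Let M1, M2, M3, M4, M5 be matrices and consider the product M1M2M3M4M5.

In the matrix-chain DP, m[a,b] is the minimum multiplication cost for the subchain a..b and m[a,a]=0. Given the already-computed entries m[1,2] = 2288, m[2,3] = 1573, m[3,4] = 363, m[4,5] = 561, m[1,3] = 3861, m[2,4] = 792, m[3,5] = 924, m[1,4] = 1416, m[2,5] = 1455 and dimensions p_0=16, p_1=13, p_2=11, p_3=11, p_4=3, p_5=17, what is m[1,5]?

2232

m[1,5] = min over k∈[1,4] of m[1,k]+m[k+1,5]+p_{0}·p_k·p_{5}.
k=1: 0 + 1455 + 16·13·17 = 4991; k=2: 2288 + 924 + 16·11·17 = 6204; k=3: 3861 + 561 + 16·11·17 = 7414; k=4: 1416 + 0 + 16·3·17 = 2232.
Minimum: 2232 at k=4.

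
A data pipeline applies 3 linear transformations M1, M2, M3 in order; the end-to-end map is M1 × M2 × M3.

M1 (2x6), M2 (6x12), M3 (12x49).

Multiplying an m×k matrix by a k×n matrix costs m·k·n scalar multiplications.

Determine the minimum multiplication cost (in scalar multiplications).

1320

Order (M1 × (M2 × M3)): (M2 × M3): 6×12 by 12×49 → 6×49, cost 6·12·49 = 3528; (M1 × (M2 × M3)): 2×6 by 6×49 → 2×49, cost 2·6·49 = 588; cumulative 4116. Total 4116.
Order ((M1 × M2) × M3): (M1 × M2): 2×6 by 6×12 → 2×12, cost 2·6·12 = 144; ((M1 × M2) × M3): 2×12 by 12×49 → 2×49, cost 2·12·49 = 1176; cumulative 1320. Total 1320.
Minimum: 1320.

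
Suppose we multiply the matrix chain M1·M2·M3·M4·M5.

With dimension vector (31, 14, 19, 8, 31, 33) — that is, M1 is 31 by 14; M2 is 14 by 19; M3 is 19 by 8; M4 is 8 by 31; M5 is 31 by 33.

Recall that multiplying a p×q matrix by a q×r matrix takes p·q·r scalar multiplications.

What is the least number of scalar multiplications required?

21968

Adjacent pairs: M1M2 = 31·14·19 = 8246; M2M3 = 14·19·8 = 2128; M3M4 = 19·8·31 = 4712; M4M5 = 8·31·33 = 8184.
Length 3: M1..M3: k=1: 0+2128+31·14·8=5600; k=2: 8246+0+31·19·8=12958 → min 5600 | M2..M4: k=2: 0+4712+14·19·31=12958; k=3: 2128+0+14·8·31=5600 → min 5600 | M3..M5: k=3: 0+8184+19·8·33=13200; k=4: 4712+0+19·31·33=24149 → min 13200.
Length 4: M1..M4: k=1: 0+5600+31·14·31=19054; k=2: 8246+4712+31·19·31=31217; k=3: 5600+0+31·8·31=13288 → min 13288 | M2..M5: k=2: 0+13200+14·19·33=21978; k=3: 2128+8184+14·8·33=14008; k=4: 5600+0+14·31·33=19922 → min 14008.
Length 5: M1..M5: k=1: 0+14008+31·14·33=28330; k=2: 8246+13200+31·19·33=40883; k=3: 5600+8184+31·8·33=21968; k=4: 13288+0+31·31·33=45001 → min 21968.
Optimal order: ((M1·(M2·M3))·(M4·M5)) with cost 21968.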